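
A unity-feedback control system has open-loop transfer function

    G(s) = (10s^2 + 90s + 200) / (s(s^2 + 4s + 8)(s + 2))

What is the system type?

The denominator has 1 factor of s at the origin (free integrator), so this is a Type 1 system.

Type 1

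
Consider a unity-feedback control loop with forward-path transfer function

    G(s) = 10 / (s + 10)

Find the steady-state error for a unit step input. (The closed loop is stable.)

e_ss = 0.5000

G(s) has no poles at the origin.
This is a Type 0 system. Kp = lim_{s→0} G(s) = 10/10 = 1.
e_ss = 1/(1 + Kp) = 1/(1 + 1) = 1/2 ≈ 0.5000.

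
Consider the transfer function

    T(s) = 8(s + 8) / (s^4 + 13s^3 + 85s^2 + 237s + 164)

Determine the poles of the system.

s = -4 + 5j, -4 - 5j, -1, -4

The poles are the roots of the denominator s^4 + 13s^3 + 85s^2 + 237s + 164 = 0.
Trying s = -1: the polynomial evaluates to 0, so (s + 1) is a factor.
Dividing out leaves s^3 + 12s^2 + 73s + 164 = 0.
This factors further as (s^2 + 8s + 41)(s + 4) = 0.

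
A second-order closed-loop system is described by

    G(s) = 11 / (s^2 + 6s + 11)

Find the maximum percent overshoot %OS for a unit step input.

Comparing s^2 + 6s + 11 to s^2 + 2ζωₙs + ωₙ²: ωₙ = √11 ≈ 3.317 rad/s and ζ = 6/(2·√11) ≈ 0.9045.
%OS = 100·exp(−πζ/√(1−ζ²)) = 100·exp(−π·0.9045/√(1−0.9045²)) ≈ 0.128%.

%OS ≈ 0.128%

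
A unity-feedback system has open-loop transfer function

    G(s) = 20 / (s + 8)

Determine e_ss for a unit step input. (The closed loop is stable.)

G(s) has no poles at the origin.
This is a Type 0 system. Kp = lim_{s→0} G(s) = 20/8 = 5/2.
e_ss = 1/(1 + Kp) = 1/(1 + 5/2) = 2/7 ≈ 0.2857.

e_ss = 0.2857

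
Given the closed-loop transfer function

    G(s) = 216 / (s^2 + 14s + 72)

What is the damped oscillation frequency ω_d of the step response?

ω_d ≈ 4.796 rad/s

Comparing s^2 + 14s + 72 to s^2 + 2ζωₙs + ωₙ²: ωₙ = √72 ≈ 8.485 rad/s and ζ = 14/(2·√72) ≈ 0.8250.
ζωₙ = 14/2 = 7, so ω_d = ωₙ√(1−ζ²) = √(ωₙ² − (ζωₙ)²) = √(72 − 7²) = √23 ≈ 4.796 rad/s.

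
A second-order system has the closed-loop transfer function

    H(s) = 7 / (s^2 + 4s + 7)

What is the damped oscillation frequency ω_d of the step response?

Comparing s^2 + 4s + 7 to s^2 + 2ζωₙs + ωₙ²: ωₙ = √7 ≈ 2.646 rad/s and ζ = 4/(2·√7) ≈ 0.7559.
ζωₙ = 4/2 = 2, so ω_d = ωₙ√(1−ζ²) = √(ωₙ² − (ζωₙ)²) = √(7 − 2²) = √3 ≈ 1.732 rad/s.

ω_d ≈ 1.732 rad/s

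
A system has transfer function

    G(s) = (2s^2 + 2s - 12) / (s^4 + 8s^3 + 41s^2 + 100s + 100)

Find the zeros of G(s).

s = -3, 2

Set the numerator to zero: 2s^2 + 2s - 12 = 0, i.e. 2·(s^2 + s - 6) = 0.
Factoring: (s + 3)(s - 2) = 0.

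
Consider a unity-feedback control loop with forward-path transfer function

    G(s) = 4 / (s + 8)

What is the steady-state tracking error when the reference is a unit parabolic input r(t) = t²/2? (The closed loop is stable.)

e_ss = ∞

G(s) has no poles at the origin.
This is a Type 0 system; Ka = lim_{s→0} s^2·G(s) = 0, so the steady-state error for a parabola input is infinite.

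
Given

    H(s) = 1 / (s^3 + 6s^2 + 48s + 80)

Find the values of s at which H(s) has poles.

The poles are the roots of the denominator s^3 + 6s^2 + 48s + 80 = 0.
Trying s = -2: the polynomial evaluates to 0, so (s + 2) is a factor.
Dividing out leaves s^2 + 4s + 40 = 0.
The quadratic formula then gives s = -2 ± 6j.

s = -2 + 6j, -2 - 6j, -2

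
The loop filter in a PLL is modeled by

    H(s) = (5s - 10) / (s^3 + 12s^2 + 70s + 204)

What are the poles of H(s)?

s = -3 ± 5j, -6

The poles are the roots of the denominator s^3 + 12s^2 + 70s + 204 = 0.
Trying s = -6: the polynomial evaluates to 0, so (s + 6) is a factor.
Dividing out leaves s^2 + 6s + 34 = 0.
The quadratic formula then gives s = -3 ± 5j.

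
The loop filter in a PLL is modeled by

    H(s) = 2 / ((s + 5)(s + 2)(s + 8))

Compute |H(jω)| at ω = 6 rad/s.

|H(j6)| ≈ 0.004049

Substitute s = j6: numerator = 2, denominator = -460 + j180.
|H(j6)| = |2| / |-460 + j180| = 2 / 493.96 ≈ 0.004049.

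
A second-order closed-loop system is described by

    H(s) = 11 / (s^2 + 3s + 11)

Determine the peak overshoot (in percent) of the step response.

Comparing s^2 + 3s + 11 to s^2 + 2ζωₙs + ωₙ²: ωₙ = √11 ≈ 3.317 rad/s and ζ = 3/(2·√11) ≈ 0.4523.
%OS = 100·exp(−πζ/√(1−ζ²)) = 100·exp(−π·0.4523/√(1−0.4523²)) ≈ 20.3%.

%OS ≈ 20.3%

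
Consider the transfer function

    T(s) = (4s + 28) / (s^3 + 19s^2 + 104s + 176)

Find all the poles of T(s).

s = -11, -4, -4

The poles are the roots of the denominator s^3 + 19s^2 + 104s + 176 = 0.
Trying s = -11: the polynomial evaluates to 0, so (s + 11) is a factor.
Dividing out leaves s^2 + 8s + 16 = 0.
Factoring the quadratic: (s + 4)^2 = 0.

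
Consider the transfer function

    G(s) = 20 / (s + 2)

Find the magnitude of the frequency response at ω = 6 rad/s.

|G(j6)| ≈ 3.162

Substitute s = j6: numerator = 20, denominator = 2 + j6.
|G(j6)| = |20| / |2 + j6| = 20 / 6.3246 ≈ 3.162.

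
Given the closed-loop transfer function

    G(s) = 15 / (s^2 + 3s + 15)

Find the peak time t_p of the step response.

t_p ≈ 0.8798 s

Comparing s^2 + 3s + 15 to s^2 + 2ζωₙs + ωₙ²: ωₙ = √15 ≈ 3.873 rad/s and ζ = 3/(2·√15) ≈ 0.3873.
ζωₙ = 3/2 = 1.5, so ω_d = ωₙ√(1−ζ²) = √(ωₙ² − (ζωₙ)²) = √(15 − 1.5²) = √12.75 ≈ 3.571 rad/s.
t_p = π/ω_d = π/3.571 ≈ 0.8798 s.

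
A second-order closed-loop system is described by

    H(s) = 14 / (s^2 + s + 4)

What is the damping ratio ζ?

ζ = 0.25

Compare the denominator to the standard form s^2 + 2ζωₙs + ωₙ².
ωₙ² = 4, so ωₙ = 2 rad/s.
2ζωₙ = 1, so ζ = 1/(2·2) = 0.25.
With ζ = 0.25 the response is underdamped.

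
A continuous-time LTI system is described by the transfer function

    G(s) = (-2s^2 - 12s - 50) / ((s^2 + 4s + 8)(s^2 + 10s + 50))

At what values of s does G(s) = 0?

Set the numerator to zero: -2s^2 - 12s - 50 = 0, i.e. -2·(s^2 + 6s + 25) = 0.
Factoring: (s^2 + 6s + 25) = 0.

s = -3 + 4j, -3 - 4j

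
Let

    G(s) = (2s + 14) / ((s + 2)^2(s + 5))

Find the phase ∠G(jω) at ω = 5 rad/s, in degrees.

At s = j5: numerator = 14 + j10, denominator = -205 - j5.
∠G = ∠num − ∠den = 35.538° − (-178.60°) = 214.1°, which wraps to -145.9°.

∠G(j5) ≈ -145.9°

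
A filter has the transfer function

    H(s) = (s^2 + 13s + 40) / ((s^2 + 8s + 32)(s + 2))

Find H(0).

H(0) = 5/8 ≈ 0.6250

Set s = 0: H(0) = (40) / (64) = 5/8.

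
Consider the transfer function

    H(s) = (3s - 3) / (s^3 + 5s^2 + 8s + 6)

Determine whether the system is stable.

stable

The denominator s^3 + 5s^2 + 8s + 6 factors as (s + 3)(s^2 + 2s + 2), giving poles at s = -3, -1 + j, -1 - j.
Since all poles lie strictly in the left half-plane, the system is stable.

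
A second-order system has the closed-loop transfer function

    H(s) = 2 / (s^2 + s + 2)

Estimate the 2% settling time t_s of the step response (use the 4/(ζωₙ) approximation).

t_s ≈ 8 s

Comparing s^2 + s + 2 to s^2 + 2ζωₙs + ωₙ²: ωₙ = √2 ≈ 1.414 rad/s and ζ = 1/(2·√2) ≈ 0.3536.
ζωₙ = 1/2 = 0.5, so t_s ≈ 4/(ζωₙ) = 4/0.5 = 8 s.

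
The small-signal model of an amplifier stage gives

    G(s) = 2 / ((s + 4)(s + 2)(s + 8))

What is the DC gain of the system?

G(0) = 1/32 ≈ 0.03125

At s = 0 each factor (s + a) contributes a and each (s^2 + bs + c) contributes c.
G(0) = 2·1 / ((4) · (2) · (8)) = 2/64 = 1/32.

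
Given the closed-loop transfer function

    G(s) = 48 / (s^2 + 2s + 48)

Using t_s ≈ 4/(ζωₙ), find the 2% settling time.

t_s ≈ 4 s

Comparing s^2 + 2s + 48 to s^2 + 2ζωₙs + ωₙ²: ωₙ = √48 ≈ 6.928 rad/s and ζ = 2/(2·√48) ≈ 0.1443.
ζωₙ = 2/2 = 1, so t_s ≈ 4/(ζωₙ) = 4/1 = 4 s.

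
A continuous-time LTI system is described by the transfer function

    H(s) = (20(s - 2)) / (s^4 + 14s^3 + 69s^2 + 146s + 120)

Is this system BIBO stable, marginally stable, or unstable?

stable

The denominator s^4 + 14s^3 + 69s^2 + 146s + 120 factors as (s^2 + 4s + 5)(s + 4)(s + 6), giving poles at s = -2 + j, -2 - j, -4, -6.
Since all poles lie strictly in the left half-plane, the system is stable.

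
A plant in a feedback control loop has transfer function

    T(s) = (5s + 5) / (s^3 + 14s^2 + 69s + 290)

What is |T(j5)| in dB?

|T(j5)|_dB ≈ -19.0 dB

Substitute s = j5: numerator = 5 + j25, denominator = -60 + j220.
|T(j5)| = |5 + j25| / |-60 + j220| = 25.495 / 228.04 ≈ 0.1118.
In decibels: 20·log₁₀(0.1118) ≈ -19.0 dB.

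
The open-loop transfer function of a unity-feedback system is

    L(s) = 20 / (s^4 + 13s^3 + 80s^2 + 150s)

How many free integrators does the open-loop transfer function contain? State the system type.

The denominator has 1 factor of s at the origin (free integrator), so this is a Type 1 system.

Type 1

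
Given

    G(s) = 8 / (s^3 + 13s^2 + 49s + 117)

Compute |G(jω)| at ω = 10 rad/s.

Substitute s = j10: numerator = 8, denominator = -1183 - j510.
|G(j10)| = |8| / |-1183 - j510| = 8 / 1288.3 ≈ 0.006210.

|G(j10)| ≈ 0.006210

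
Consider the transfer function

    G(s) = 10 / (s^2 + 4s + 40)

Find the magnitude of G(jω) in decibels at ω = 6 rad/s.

|G(j6)|_dB ≈ -7.72 dB

Substitute s = j6: numerator = 10, denominator = 4 + j24.
|G(j6)| = |10| / |4 + j24| = 10 / 24.331 ≈ 0.4110.
In decibels: 20·log₁₀(0.4110) ≈ -7.72 dB.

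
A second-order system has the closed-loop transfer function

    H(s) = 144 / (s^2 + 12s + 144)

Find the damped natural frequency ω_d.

ω_d ≈ 10.39 rad/s

Comparing s^2 + 12s + 144 to s^2 + 2ζωₙs + ωₙ²: ωₙ = 12 rad/s and ζ = 12/(2·12) = 0.5.
ζωₙ = 12/2 = 6, so ω_d = ωₙ√(1−ζ²) = √(ωₙ² − (ζωₙ)²) = √(144 − 6²) = √108 ≈ 10.39 rad/s.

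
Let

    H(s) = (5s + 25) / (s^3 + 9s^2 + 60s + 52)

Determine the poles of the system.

The poles are the roots of the denominator s^3 + 9s^2 + 60s + 52 = 0.
Trying s = -1: the polynomial evaluates to 0, so (s + 1) is a factor.
Dividing out leaves s^2 + 8s + 52 = 0.
The quadratic formula then gives s = -4 ± 6j.

s = -4 + 6j, -4 - 6j, -1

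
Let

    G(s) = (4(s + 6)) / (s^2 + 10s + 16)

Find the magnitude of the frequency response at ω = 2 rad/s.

|G(j2)| ≈ 1.085

Substitute s = j2: numerator = 24 + j8, denominator = 12 + j20.
|G(j2)| = |24 + j8| / |12 + j20| = 25.298 / 23.324 ≈ 1.085.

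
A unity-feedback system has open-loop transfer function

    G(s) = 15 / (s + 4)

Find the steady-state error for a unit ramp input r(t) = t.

G(s) has no poles at the origin.
This is a Type 0 system; Kv = lim_{s→0} s·G(s) = 0, so the steady-state error for a ramp input is infinite.

e_ss = ∞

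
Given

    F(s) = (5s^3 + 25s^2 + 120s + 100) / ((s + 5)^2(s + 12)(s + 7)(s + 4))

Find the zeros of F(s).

s = -2 ± 4j, -1

Set the numerator to zero: 5s^3 + 25s^2 + 120s + 100 = 0, i.e. 5·(s^3 + 5s^2 + 24s + 20) = 0.
Factoring: (s^2 + 4s + 20)(s + 1) = 0.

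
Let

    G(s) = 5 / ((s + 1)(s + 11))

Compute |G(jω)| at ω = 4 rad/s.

|G(j4)| ≈ 0.1036

Substitute s = j4: numerator = 5, denominator = -5 + j48.
|G(j4)| = |5| / |-5 + j48| = 5 / 48.260 ≈ 0.1036.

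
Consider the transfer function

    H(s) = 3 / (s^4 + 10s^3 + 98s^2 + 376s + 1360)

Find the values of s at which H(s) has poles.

The poles are the roots of the denominator s^4 + 10s^3 + 98s^2 + 376s + 1360 = 0.
No real roots exist; factor into two real quadratics: (s^2 + 4s + 40)(s^2 + 6s + 34) = 0.
Each quadratic gives a conjugate pair via the quadratic formula.

s = -2 ± 6j, -3 ± 5j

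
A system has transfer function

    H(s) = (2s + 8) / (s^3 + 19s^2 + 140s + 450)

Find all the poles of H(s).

s = -5 ± 5j, -9

The poles are the roots of the denominator s^3 + 19s^2 + 140s + 450 = 0.
Trying s = -9: the polynomial evaluates to 0, so (s + 9) is a factor.
Dividing out leaves s^2 + 10s + 50 = 0.
The quadratic formula then gives s = -5 ± 5j.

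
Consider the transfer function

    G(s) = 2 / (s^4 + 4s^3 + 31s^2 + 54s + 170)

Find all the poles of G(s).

The poles are the roots of the denominator s^4 + 4s^3 + 31s^2 + 54s + 170 = 0.
No real roots exist; factor into two real quadratics: (s^2 + 2s + 10)(s^2 + 2s + 17) = 0.
Each quadratic gives a conjugate pair via the quadratic formula.

s = -1 + 3j, -1 - 3j, -1 + 4j, -1 - 4j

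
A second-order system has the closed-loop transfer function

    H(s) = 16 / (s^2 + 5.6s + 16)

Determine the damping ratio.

ζ = 0.7

Compare the denominator to the standard form s^2 + 2ζωₙs + ωₙ².
ωₙ² = 16, so ωₙ = 4 rad/s.
2ζωₙ = 5.6, so ζ = 5.6/(2·4) = 0.7.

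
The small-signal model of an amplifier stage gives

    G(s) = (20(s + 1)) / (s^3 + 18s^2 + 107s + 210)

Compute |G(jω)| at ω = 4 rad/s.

Substitute s = j4: numerator = 20 + j80, denominator = -78 + j364.
|G(j4)| = |20 + j80| / |-78 + j364| = 82.462 / 372.26 ≈ 0.2215.

|G(j4)| ≈ 0.2215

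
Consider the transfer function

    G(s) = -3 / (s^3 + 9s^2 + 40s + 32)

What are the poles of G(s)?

s = -4 + 4j, -4 - 4j, -1

The poles are the roots of the denominator s^3 + 9s^2 + 40s + 32 = 0.
Trying s = -1: the polynomial evaluates to 0, so (s + 1) is a factor.
Dividing out leaves s^2 + 8s + 32 = 0.
The quadratic formula then gives s = -4 ± 4j.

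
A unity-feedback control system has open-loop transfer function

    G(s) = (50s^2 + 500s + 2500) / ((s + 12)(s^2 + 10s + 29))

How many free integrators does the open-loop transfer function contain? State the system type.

Type 0

The denominator has no factor of s at the origin — no free integrator — so this is a Type 0 system.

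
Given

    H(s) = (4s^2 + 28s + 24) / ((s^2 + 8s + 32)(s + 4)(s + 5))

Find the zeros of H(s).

Set the numerator to zero: 4s^2 + 28s + 24 = 0, i.e. 4·(s^2 + 7s + 6) = 0.
Factoring: (s + 6)(s + 1) = 0.

s = -6, -1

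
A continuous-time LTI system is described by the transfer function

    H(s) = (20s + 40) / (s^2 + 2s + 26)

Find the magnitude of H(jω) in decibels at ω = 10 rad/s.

Substitute s = j10: numerator = 40 + j200, denominator = -74 + j20.
|H(j10)| = |40 + j200| / |-74 + j20| = 203.96 / 76.655 ≈ 2.661.
In decibels: 20·log₁₀(2.661) ≈ 8.50 dB.

|H(j10)|_dB ≈ 8.50 dB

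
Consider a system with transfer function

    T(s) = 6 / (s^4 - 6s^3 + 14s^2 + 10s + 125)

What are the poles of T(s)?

s = 4 ± 3j, -1 ± 2j

The poles are the roots of the denominator s^4 - 6s^3 + 14s^2 + 10s + 125 = 0.
No real roots exist; factor into two real quadratics: (s^2 - 8s + 25)(s^2 + 2s + 5) = 0.
Each quadratic gives a conjugate pair via the quadratic formula.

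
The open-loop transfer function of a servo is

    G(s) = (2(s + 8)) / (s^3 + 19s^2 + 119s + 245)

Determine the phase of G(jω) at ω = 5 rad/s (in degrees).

∠G(j5) ≈ -84.07°

At s = j5: numerator = 16 + j10, denominator = -230 + j470.
∠G = ∠num − ∠den = 32.005° − (116.08°) = -84.07°.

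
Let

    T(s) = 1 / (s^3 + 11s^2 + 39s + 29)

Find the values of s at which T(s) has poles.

The poles are the roots of the denominator s^3 + 11s^2 + 39s + 29 = 0.
Trying s = -1: the polynomial evaluates to 0, so (s + 1) is a factor.
Dividing out leaves s^2 + 10s + 29 = 0.
The quadratic formula then gives s = -5 ± 2j.

s = -5 ± 2j, -1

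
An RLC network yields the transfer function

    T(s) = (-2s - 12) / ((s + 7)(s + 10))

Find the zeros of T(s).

Set the numerator to zero: -2s - 12 = 0, i.e. -2·(s + 6) = 0.
So s = -6.

s = -6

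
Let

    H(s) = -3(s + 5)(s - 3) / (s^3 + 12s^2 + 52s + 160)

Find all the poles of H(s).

The poles are the roots of the denominator s^3 + 12s^2 + 52s + 160 = 0.
Trying s = -8: the polynomial evaluates to 0, so (s + 8) is a factor.
Dividing out leaves s^2 + 4s + 20 = 0.
The quadratic formula then gives s = -2 ± 4j.

s = -2 ± 4j, -8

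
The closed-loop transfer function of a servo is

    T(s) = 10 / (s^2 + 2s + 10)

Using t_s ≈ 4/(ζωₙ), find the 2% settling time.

t_s ≈ 4 s

Comparing s^2 + 2s + 10 to s^2 + 2ζωₙs + ωₙ²: ωₙ = √10 ≈ 3.162 rad/s and ζ = 2/(2·√10) ≈ 0.3162.
ζωₙ = 2/2 = 1, so t_s ≈ 4/(ζωₙ) = 4/1 = 4 s.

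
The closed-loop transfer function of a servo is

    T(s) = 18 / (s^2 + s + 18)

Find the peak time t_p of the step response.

t_p ≈ 0.7457 s

Comparing s^2 + s + 18 to s^2 + 2ζωₙs + ωₙ²: ωₙ = √18 ≈ 4.243 rad/s and ζ = 1/(2·√18) ≈ 0.1179.
ζωₙ = 1/2 = 0.5, so ω_d = ωₙ√(1−ζ²) = √(ωₙ² − (ζωₙ)²) = √(18 − 0.5²) = √17.75 ≈ 4.213 rad/s.
t_p = π/ω_d = π/4.213 ≈ 0.7457 s.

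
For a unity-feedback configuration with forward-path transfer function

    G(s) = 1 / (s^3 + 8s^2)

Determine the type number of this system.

Factor s from the denominator: s^3 + 8s^2 = s^2·(s + 8).
There are 2 poles at the origin, so the system is Type 2.

Type 2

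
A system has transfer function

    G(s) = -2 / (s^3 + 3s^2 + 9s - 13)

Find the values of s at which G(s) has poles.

The poles are the roots of the denominator s^3 + 3s^2 + 9s - 13 = 0.
Trying s = 1: the polynomial evaluates to 0, so (s - 1) is a factor.
Dividing out leaves s^2 + 4s + 13 = 0.
The quadratic formula then gives s = -2 ± 3j.

s = -2 ± 3j, 1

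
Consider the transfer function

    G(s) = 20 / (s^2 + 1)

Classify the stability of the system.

The denominator s^2 + 1 factors as (s^2 + 1), giving poles at s = j, -j.
Since the simple pole(s) at s = ±j lie on the jω-axis with none in the right half-plane, the system is marginally stable.

marginally stable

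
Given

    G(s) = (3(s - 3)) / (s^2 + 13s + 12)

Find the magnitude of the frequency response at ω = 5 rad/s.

|G(j5)| ≈ 0.2639

Substitute s = j5: numerator = -9 + j15, denominator = -13 + j65.
|G(j5)| = |-9 + j15| / |-13 + j65| = 17.493 / 66.287 ≈ 0.2639.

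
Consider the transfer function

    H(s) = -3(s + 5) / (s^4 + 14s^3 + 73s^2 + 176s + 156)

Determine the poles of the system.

The poles are the roots of the denominator s^4 + 14s^3 + 73s^2 + 176s + 156 = 0.
Trying s = -2: the polynomial evaluates to 0, so (s + 2) is a factor.
Dividing out leaves s^3 + 12s^2 + 49s + 78 = 0.
This factors further as (s^2 + 6s + 13)(s + 6) = 0.

s = -3 + 2j, -3 - 2j, -2, -6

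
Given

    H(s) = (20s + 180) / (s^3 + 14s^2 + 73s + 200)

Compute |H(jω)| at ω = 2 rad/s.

|H(j2)| ≈ 0.9245

Substitute s = j2: numerator = 180 + j40, denominator = 144 + j138.
|H(j2)| = |180 + j40| / |144 + j138| = 184.39 / 199.45 ≈ 0.9245.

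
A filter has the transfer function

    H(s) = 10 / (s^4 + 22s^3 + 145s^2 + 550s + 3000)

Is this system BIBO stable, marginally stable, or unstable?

marginally stable

The denominator s^4 + 22s^3 + 145s^2 + 550s + 3000 factors as (s^2 + 25)(s + 10)(s + 12), giving poles at s = ±5j, -10, -12.
Since the simple pole(s) at s = 5j, -5j lie on the jω-axis with none in the right half-plane, the system is marginally stable.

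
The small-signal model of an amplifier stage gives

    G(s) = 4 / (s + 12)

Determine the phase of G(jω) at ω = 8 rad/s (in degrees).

∠G(j8) ≈ -33.69°

At s = j8: numerator = 4, denominator = 12 + j8.
∠G = ∠num − ∠den = 0° − (33.690°) = -33.69°.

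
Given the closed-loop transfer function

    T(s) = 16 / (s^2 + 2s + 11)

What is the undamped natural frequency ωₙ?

ωₙ ≈ 3.317 rad/s

Compare the denominator to the standard form s^2 + 2ζωₙs + ωₙ².
ωₙ² = 11, so ωₙ = √11 ≈ 3.317 rad/s.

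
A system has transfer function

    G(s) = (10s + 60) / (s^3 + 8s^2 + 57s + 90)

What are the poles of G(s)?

s = -3 ± 6j, -2

The poles are the roots of the denominator s^3 + 8s^2 + 57s + 90 = 0.
Trying s = -2: the polynomial evaluates to 0, so (s + 2) is a factor.
Dividing out leaves s^2 + 6s + 45 = 0.
The quadratic formula then gives s = -3 ± 6j.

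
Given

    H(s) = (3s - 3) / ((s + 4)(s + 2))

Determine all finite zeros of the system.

Set the numerator to zero: 3s - 3 = 0, i.e. 3·(s - 1) = 0.
So s = 1.

s = 1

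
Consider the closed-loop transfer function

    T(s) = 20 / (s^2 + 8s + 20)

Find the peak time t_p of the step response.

t_p ≈ 1.571 s

Comparing s^2 + 8s + 20 to s^2 + 2ζωₙs + ωₙ²: ωₙ = √20 ≈ 4.472 rad/s and ζ = 8/(2·√20) ≈ 0.8944.
ζωₙ = 8/2 = 4, so ω_d = ωₙ√(1−ζ²) = √(ωₙ² − (ζωₙ)²) = √(20 − 4²) = √4 = 2 rad/s.
t_p = π/ω_d = π/2 ≈ 1.571 s.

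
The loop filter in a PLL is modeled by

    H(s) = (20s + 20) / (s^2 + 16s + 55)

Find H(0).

H(0) = 4/11 ≈ 0.3636

Set s = 0: H(0) = (20) / (55) = 4/11.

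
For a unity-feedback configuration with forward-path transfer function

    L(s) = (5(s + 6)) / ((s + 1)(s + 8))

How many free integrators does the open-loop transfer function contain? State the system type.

Type 0

The denominator has no factor of s at the origin — no free integrator — so this is a Type 0 system.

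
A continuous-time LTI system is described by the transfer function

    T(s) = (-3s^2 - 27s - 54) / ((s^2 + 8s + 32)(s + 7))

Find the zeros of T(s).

Set the numerator to zero: -3s^2 - 27s - 54 = 0, i.e. -3·(s^2 + 9s + 18) = 0.
Factoring: (s + 3)(s + 6) = 0.

s = -3, -6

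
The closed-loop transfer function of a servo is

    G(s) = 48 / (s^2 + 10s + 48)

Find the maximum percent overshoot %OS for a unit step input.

Comparing s^2 + 10s + 48 to s^2 + 2ζωₙs + ωₙ²: ωₙ = √48 ≈ 6.928 rad/s and ζ = 10/(2·√48) ≈ 0.7217.
%OS = 100·exp(−πζ/√(1−ζ²)) = 100·exp(−π·0.7217/√(1−0.7217²)) ≈ 3.78%.

%OS ≈ 3.78%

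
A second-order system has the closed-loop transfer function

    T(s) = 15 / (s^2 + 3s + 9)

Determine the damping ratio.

ζ = 0.5

Compare the denominator to the standard form s^2 + 2ζωₙs + ωₙ².
ωₙ² = 9, so ωₙ = 3 rad/s.
2ζωₙ = 3, so ζ = 3/(2·3) = 0.5.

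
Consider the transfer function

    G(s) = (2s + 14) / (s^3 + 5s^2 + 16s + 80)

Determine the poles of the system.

s = -5, 4j, -4j

The poles are the roots of the denominator s^3 + 5s^2 + 16s + 80 = 0.
Trying s = -5: the polynomial evaluates to 0, so (s + 5) is a factor.
Dividing out leaves s^2 + 16 = 0.
The quadratic formula then gives s = 0 ± 4j.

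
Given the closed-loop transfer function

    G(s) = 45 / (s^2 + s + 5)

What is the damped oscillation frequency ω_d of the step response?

Comparing s^2 + s + 5 to s^2 + 2ζωₙs + ωₙ²: ωₙ = √5 ≈ 2.236 rad/s and ζ = 1/(2·√5) ≈ 0.2236.
ζωₙ = 1/2 = 0.5, so ω_d = ωₙ√(1−ζ²) = √(ωₙ² − (ζωₙ)²) = √(5 − 0.5²) = √4.75 ≈ 2.179 rad/s.

ω_d ≈ 2.179 rad/s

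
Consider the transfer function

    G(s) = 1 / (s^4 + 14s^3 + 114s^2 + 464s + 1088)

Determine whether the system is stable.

The denominator s^4 + 14s^3 + 114s^2 + 464s + 1088 factors as (s^2 + 6s + 34)(s^2 + 8s + 32), giving poles at s = -3 + 5j, -3 - 5j, -4 + 4j, -4 - 4j.
Since all poles lie strictly in the left half-plane, the system is stable.

stable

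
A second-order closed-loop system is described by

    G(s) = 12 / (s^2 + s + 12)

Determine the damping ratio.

ζ ≈ 0.1443

Compare the denominator to the standard form s^2 + 2ζωₙs + ωₙ².
ωₙ² = 12, so ωₙ = √12 ≈ 3.464 rad/s.
2ζωₙ = 1, so ζ = 1/(2·√12) ≈ 0.1443.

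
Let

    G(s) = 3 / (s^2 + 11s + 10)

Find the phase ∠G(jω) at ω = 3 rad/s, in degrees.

∠G(j3) ≈ -88.26°

At s = j3: numerator = 3, denominator = 1 + j33.
∠G = ∠num − ∠den = 0° − (88.264°) = -88.26°.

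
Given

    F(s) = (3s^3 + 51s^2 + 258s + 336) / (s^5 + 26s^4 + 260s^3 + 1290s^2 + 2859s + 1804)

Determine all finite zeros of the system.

s = -8, -2, -7

Set the numerator to zero: 3s^3 + 51s^2 + 258s + 336 = 0, i.e. 3·(s^3 + 17s^2 + 86s + 112) = 0.
Factoring: (s + 8)(s + 2)(s + 7) = 0.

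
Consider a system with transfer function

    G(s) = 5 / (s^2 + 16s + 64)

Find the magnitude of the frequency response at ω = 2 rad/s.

Substitute s = j2: numerator = 5, denominator = 60 + j32.
|G(j2)| = |5| / |60 + j32| = 5 / 68 ≈ 0.07353.

|G(j2)| ≈ 0.07353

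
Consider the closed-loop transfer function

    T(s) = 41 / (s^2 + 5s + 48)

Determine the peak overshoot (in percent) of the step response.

Comparing s^2 + 5s + 48 to s^2 + 2ζωₙs + ωₙ²: ωₙ = √48 ≈ 6.928 rad/s and ζ = 5/(2·√48) ≈ 0.3608.
%OS = 100·exp(−πζ/√(1−ζ²)) = 100·exp(−π·0.3608/√(1−0.3608²)) ≈ 29.7%.

%OS ≈ 29.7%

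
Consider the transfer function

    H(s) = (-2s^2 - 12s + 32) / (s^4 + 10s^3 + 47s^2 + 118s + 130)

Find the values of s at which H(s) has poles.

The poles are the roots of the denominator s^4 + 10s^3 + 47s^2 + 118s + 130 = 0.
No real roots exist; factor into two real quadratics: (s^2 + 6s + 10)(s^2 + 4s + 13) = 0.
Each quadratic gives a conjugate pair via the quadratic formula.

s = -3 + j, -3 - j, -2 + 3j, -2 - 3j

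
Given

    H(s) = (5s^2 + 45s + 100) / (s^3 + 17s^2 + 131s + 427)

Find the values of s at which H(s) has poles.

The poles are the roots of the denominator s^3 + 17s^2 + 131s + 427 = 0.
Trying s = -7: the polynomial evaluates to 0, so (s + 7) is a factor.
Dividing out leaves s^2 + 10s + 61 = 0.
The quadratic formula then gives s = -5 ± 6j.

s = -5 ± 6j, -7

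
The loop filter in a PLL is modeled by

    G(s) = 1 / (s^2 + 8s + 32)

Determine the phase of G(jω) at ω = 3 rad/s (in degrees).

At s = j3: numerator = 1, denominator = 23 + j24.
∠G = ∠num − ∠den = 0° − (46.219°) = -46.22°.

∠G(j3) ≈ -46.22°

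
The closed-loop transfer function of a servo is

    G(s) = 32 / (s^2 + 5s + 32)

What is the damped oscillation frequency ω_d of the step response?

Comparing s^2 + 5s + 32 to s^2 + 2ζωₙs + ωₙ²: ωₙ = √32 ≈ 5.657 rad/s and ζ = 5/(2·√32) ≈ 0.4419.
ζωₙ = 5/2 = 2.5, so ω_d = ωₙ√(1−ζ²) = √(ωₙ² − (ζωₙ)²) = √(32 − 2.5²) = √25.75 ≈ 5.074 rad/s.

ω_d ≈ 5.074 rad/s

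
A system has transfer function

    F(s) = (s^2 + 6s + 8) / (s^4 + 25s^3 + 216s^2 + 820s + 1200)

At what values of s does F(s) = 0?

Set the numerator to zero: s^2 + 6s + 8 = 0.
Factoring: (s + 2)(s + 4) = 0.

s = -2, -4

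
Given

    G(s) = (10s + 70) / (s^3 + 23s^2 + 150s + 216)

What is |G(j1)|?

|G(j1)| ≈ 0.2900

Substitute s = j1: numerator = 70 + j10, denominator = 193 + j149.
|G(j1)| = |70 + j10| / |193 + j149| = 70.711 / 243.82 ≈ 0.2900.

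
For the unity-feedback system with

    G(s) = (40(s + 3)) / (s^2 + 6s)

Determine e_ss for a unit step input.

G(s) has one pole at the origin.
This is a Type 1 system; for a step input the steady-state error is zero.

e_ss = 0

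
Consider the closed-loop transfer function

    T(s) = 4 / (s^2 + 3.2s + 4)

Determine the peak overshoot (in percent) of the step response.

Comparing s^2 + 3.2s + 4 to s^2 + 2ζωₙs + ωₙ²: ωₙ = 2 rad/s and ζ = 3.2/(2·2) = 0.8.
%OS = 100·exp(−πζ/√(1−ζ²)) = 100·exp(−π·0.8/√(1−0.8²)) ≈ 1.52%.

%OS ≈ 1.52%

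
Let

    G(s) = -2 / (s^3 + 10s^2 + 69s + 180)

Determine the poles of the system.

s = -3 ± 6j, -4

The poles are the roots of the denominator s^3 + 10s^2 + 69s + 180 = 0.
Trying s = -4: the polynomial evaluates to 0, so (s + 4) is a factor.
Dividing out leaves s^2 + 6s + 45 = 0.
The quadratic formula then gives s = -3 ± 6j.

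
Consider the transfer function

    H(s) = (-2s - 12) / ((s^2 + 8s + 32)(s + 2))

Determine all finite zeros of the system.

Set the numerator to zero: -2s - 12 = 0, i.e. -2·(s + 6) = 0.
So s = -6.

s = -6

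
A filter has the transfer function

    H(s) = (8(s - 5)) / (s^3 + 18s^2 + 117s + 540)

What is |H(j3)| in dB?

Substitute s = j3: numerator = -40 + j24, denominator = 378 + j324.
|H(j3)| = |-40 + j24| / |378 + j324| = 46.648 / 497.86 ≈ 0.09370.
In decibels: 20·log₁₀(0.09370) ≈ -20.6 dB.

|H(j3)|_dB ≈ -20.6 dB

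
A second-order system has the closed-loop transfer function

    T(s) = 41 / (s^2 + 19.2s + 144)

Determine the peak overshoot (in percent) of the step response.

%OS ≈ 1.52%

Comparing s^2 + 19.2s + 144 to s^2 + 2ζωₙs + ωₙ²: ωₙ = 12 rad/s and ζ = 19.2/(2·12) = 0.8.
%OS = 100·exp(−πζ/√(1−ζ²)) = 100·exp(−π·0.8/√(1−0.8²)) ≈ 1.52%.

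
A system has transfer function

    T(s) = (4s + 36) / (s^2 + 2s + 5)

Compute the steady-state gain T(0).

Set s = 0: T(0) = (36) / (5) = 36/5.

T(0) = 36/5 ≈ 7.200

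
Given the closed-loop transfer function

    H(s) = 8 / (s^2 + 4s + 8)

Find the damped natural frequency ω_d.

Comparing s^2 + 4s + 8 to s^2 + 2ζωₙs + ωₙ²: ωₙ = √8 ≈ 2.828 rad/s and ζ = 4/(2·√8) ≈ 0.7071.
ζωₙ = 4/2 = 2, so ω_d = ωₙ√(1−ζ²) = √(ωₙ² − (ζωₙ)²) = √(8 − 2²) = √4 = 2 rad/s.

ω_d = 2 rad/s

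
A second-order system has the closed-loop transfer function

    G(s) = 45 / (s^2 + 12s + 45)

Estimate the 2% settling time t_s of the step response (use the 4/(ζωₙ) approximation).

Comparing s^2 + 12s + 45 to s^2 + 2ζωₙs + ωₙ²: ωₙ = √45 ≈ 6.708 rad/s and ζ = 12/(2·√45) ≈ 0.8944.
ζωₙ = 12/2 = 6, so t_s ≈ 4/(ζωₙ) = 4/6 ≈ 0.6667 s.

t_s ≈ 0.6667 s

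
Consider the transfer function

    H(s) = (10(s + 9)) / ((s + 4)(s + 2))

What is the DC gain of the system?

H(0) = 45/4 ≈ 11.25

At s = 0 each factor (s + a) contributes a and each (s^2 + bs + c) contributes c.
H(0) = 10·(9) / ((4) · (2)) = 90/8 = 45/4.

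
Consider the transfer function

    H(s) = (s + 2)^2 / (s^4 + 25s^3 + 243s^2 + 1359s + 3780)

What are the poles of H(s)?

s = -3 + 6j, -3 - 6j, -7, -12

The poles are the roots of the denominator s^4 + 25s^3 + 243s^2 + 1359s + 3780 = 0.
Trying s = -7: the polynomial evaluates to 0, so (s + 7) is a factor.
Dividing out leaves s^3 + 18s^2 + 117s + 540 = 0.
This factors further as (s^2 + 6s + 45)(s + 12) = 0.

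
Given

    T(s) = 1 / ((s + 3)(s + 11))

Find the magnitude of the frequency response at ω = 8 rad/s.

|T(j8)| ≈ 0.008605

Substitute s = j8: numerator = 1, denominator = -31 + j112.
|T(j8)| = |1| / |-31 + j112| = 1 / 116.21 ≈ 0.008605.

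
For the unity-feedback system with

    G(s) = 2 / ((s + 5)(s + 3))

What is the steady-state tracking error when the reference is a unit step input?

e_ss = 0.8824

G(s) has no poles at the origin.
This is a Type 0 system. Kp = lim_{s→0} G(s) = 2/15.
e_ss = 1/(1 + Kp) = 1/(1 + 2/15) = 15/17 ≈ 0.8824.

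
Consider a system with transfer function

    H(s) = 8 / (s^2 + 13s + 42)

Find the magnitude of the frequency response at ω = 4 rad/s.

|H(j4)| ≈ 0.1376

Substitute s = j4: numerator = 8, denominator = 26 + j52.
|H(j4)| = |8| / |26 + j52| = 8 / 58.138 ≈ 0.1376.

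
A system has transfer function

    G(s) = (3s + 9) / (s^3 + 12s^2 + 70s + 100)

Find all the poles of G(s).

The poles are the roots of the denominator s^3 + 12s^2 + 70s + 100 = 0.
Trying s = -2: the polynomial evaluates to 0, so (s + 2) is a factor.
Dividing out leaves s^2 + 10s + 50 = 0.
The quadratic formula then gives s = -5 ± 5j.

s = -5 ± 5j, -2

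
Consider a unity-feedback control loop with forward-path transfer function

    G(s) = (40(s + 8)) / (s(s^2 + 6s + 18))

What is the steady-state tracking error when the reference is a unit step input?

G(s) has one pole at the origin.
This is a Type 1 system; for a step input the steady-state error is zero.

e_ss = 0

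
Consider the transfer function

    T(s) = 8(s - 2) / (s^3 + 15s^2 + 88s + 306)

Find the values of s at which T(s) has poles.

s = -3 ± 5j, -9

The poles are the roots of the denominator s^3 + 15s^2 + 88s + 306 = 0.
Trying s = -9: the polynomial evaluates to 0, so (s + 9) is a factor.
Dividing out leaves s^2 + 6s + 34 = 0.
The quadratic formula then gives s = -3 ± 5j.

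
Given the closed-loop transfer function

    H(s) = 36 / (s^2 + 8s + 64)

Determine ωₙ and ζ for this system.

ωₙ = 8 rad/s, ζ = 0.5

Compare the denominator to the standard form s^2 + 2ζωₙs + ωₙ².
ωₙ² = 64, so ωₙ = 8 rad/s.
2ζωₙ = 8, so ζ = 8/(2·8) = 0.5.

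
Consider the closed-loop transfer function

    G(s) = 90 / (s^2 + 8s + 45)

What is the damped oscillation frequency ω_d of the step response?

ω_d ≈ 5.385 rad/s

Comparing s^2 + 8s + 45 to s^2 + 2ζωₙs + ωₙ²: ωₙ = √45 ≈ 6.708 rad/s and ζ = 8/(2·√45) ≈ 0.5963.
ζωₙ = 8/2 = 4, so ω_d = ωₙ√(1−ζ²) = √(ωₙ² − (ζωₙ)²) = √(45 − 4²) = √29 ≈ 5.385 rad/s.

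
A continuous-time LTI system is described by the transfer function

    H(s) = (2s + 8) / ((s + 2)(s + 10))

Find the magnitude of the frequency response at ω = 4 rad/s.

Substitute s = j4: numerator = 8 + j8, denominator = 4 + j48.
|H(j4)| = |8 + j8| / |4 + j48| = 11.314 / 48.166 ≈ 0.2349.

|H(j4)| ≈ 0.2349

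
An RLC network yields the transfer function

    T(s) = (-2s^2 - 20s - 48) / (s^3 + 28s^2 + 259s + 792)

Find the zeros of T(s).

s = -4, -6

Set the numerator to zero: -2s^2 - 20s - 48 = 0, i.e. -2·(s^2 + 10s + 24) = 0.
Factoring: (s + 4)(s + 6) = 0.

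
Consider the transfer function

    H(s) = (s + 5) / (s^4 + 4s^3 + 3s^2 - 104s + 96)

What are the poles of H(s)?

The poles are the roots of the denominator s^4 + 4s^3 + 3s^2 - 104s + 96 = 0.
Trying s = 3: the polynomial evaluates to 0, so (s - 3) is a factor.
Dividing out leaves s^3 + 7s^2 + 24s - 32 = 0.
This factors further as (s^2 + 8s + 32)(s - 1) = 0.

s = -4 ± 4j, 3, 1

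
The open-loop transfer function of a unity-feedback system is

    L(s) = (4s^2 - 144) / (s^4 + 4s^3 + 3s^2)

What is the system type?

Factor s from the denominator: s^4 + 4s^3 + 3s^2 = s^2·(s^2 + 4s + 3).
There are 2 poles at the origin, so the system is Type 2.

Type 2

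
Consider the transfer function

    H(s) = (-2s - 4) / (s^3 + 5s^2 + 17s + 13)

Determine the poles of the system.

s = -2 ± 3j, -1

The poles are the roots of the denominator s^3 + 5s^2 + 17s + 13 = 0.
Trying s = -1: the polynomial evaluates to 0, so (s + 1) is a factor.
Dividing out leaves s^2 + 4s + 13 = 0.
The quadratic formula then gives s = -2 ± 3j.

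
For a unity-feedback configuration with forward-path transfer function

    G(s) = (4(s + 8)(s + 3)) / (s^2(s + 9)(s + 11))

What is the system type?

Type 2

The denominator has 2 factors of s at the origin (free integrators), so this is a Type 2 system.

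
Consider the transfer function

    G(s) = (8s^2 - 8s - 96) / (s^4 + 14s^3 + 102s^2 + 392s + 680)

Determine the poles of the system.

The poles are the roots of the denominator s^4 + 14s^3 + 102s^2 + 392s + 680 = 0.
No real roots exist; factor into two real quadratics: (s^2 + 6s + 34)(s^2 + 8s + 20) = 0.
Each quadratic gives a conjugate pair via the quadratic formula.

s = -3 ± 5j, -4 ± 2j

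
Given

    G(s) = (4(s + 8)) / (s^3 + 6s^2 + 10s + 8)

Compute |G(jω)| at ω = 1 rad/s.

|G(j1)| ≈ 3.498

Substitute s = j1: numerator = 32 + j4, denominator = 2 + j9.
|G(j1)| = |32 + j4| / |2 + j9| = 32.249 / 9.2195 ≈ 3.498.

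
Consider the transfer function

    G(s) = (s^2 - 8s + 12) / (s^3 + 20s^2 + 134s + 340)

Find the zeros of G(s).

s = 6, 2

Set the numerator to zero: s^2 - 8s + 12 = 0.
Factoring: (s - 6)(s - 2) = 0.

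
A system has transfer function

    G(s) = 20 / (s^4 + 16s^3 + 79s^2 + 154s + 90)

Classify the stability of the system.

stable

The denominator s^4 + 16s^3 + 79s^2 + 154s + 90 factors as (s + 9)(s^2 + 6s + 10)(s + 1), giving poles at s = -9, -3 ± j, -1.
Since all poles lie strictly in the left half-plane, the system is stable.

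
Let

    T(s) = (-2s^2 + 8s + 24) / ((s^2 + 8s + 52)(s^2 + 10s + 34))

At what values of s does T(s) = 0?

Set the numerator to zero: -2s^2 + 8s + 24 = 0, i.e. -2·(s^2 - 4s - 12) = 0.
Factoring: (s + 2)(s - 6) = 0.

s = -2, 6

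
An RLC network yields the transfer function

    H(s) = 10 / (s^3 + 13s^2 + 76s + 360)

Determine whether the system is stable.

The denominator s^3 + 13s^2 + 76s + 360 factors as (s^2 + 4s + 40)(s + 9), giving poles at s = -2 ± 6j, -9.
Since all poles lie strictly in the left half-plane, the system is stable.

stable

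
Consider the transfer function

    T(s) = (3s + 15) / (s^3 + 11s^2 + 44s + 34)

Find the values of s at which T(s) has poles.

The poles are the roots of the denominator s^3 + 11s^2 + 44s + 34 = 0.
Trying s = -1: the polynomial evaluates to 0, so (s + 1) is a factor.
Dividing out leaves s^2 + 10s + 34 = 0.
The quadratic formula then gives s = -5 ± 3j.

s = -5 + 3j, -5 - 3j, -1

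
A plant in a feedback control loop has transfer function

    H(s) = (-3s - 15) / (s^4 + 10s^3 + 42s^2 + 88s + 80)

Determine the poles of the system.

The poles are the roots of the denominator s^4 + 10s^3 + 42s^2 + 88s + 80 = 0.
No real roots exist; factor into two real quadratics: (s^2 + 4s + 8)(s^2 + 6s + 10) = 0.
Each quadratic gives a conjugate pair via the quadratic formula.

s = -2 ± 2j, -3 ± j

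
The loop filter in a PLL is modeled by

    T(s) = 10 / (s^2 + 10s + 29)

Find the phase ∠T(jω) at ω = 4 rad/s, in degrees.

At s = j4: numerator = 10, denominator = 13 + j40.
∠T = ∠num − ∠den = 0° − (71.996°) = -72.00°.

∠T(j4) ≈ -72.00°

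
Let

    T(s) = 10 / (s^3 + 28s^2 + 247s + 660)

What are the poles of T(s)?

The poles are the roots of the denominator s^3 + 28s^2 + 247s + 660 = 0.
Trying s = -11: the polynomial evaluates to 0, so (s + 11) is a factor.
Dividing out leaves s^2 + 17s + 60 = 0.
Factoring the quadratic: (s + 12)(s + 5) = 0.

s = -11, -12, -5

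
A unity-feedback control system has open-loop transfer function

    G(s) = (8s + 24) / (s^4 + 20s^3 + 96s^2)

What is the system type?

Factor s from the denominator: s^4 + 20s^3 + 96s^2 = s^2·(s^2 + 20s + 96).
There are 2 poles at the origin, so the system is Type 2.

Type 2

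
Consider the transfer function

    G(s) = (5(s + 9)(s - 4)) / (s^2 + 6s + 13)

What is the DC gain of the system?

At s = 0 each factor (s + a) contributes a and each (s^2 + bs + c) contributes c.
G(0) = 5·(9) · (-4) / ((13)) = -180/13 = -180/13.

G(0) = -180/13 ≈ -13.85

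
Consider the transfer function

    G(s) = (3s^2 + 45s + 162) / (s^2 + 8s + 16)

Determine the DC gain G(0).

G(0) = 81/8 ≈ 10.12

Set s = 0: G(0) = (162) / (16) = 81/8.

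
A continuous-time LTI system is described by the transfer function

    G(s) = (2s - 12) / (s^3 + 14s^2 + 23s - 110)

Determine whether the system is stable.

unstable

The denominator s^3 + 14s^2 + 23s - 110 factors as (s + 5)(s + 11)(s - 2), giving poles at s = -5, -11, 2.
Since the pole(s) at s = 2 lie in the right half-plane, the system is unstable.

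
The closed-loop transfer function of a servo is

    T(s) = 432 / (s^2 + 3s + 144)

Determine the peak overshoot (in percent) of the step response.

%OS ≈ 67.3%

Comparing s^2 + 3s + 144 to s^2 + 2ζωₙs + ωₙ²: ωₙ = 12 rad/s and ζ = 3/(2·12) = 0.125.
%OS = 100·exp(−πζ/√(1−ζ²)) = 100·exp(−π·0.125/√(1−0.125²)) ≈ 67.3%.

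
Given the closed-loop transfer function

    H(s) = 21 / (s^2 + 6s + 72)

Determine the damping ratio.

Compare the denominator to the standard form s^2 + 2ζωₙs + ωₙ².
ωₙ² = 72, so ωₙ = √72 ≈ 8.485 rad/s.
2ζωₙ = 6, so ζ = 6/(2·√72) ≈ 0.3536.
With ζ = 0.3536 the response is underdamped.

ζ ≈ 0.3536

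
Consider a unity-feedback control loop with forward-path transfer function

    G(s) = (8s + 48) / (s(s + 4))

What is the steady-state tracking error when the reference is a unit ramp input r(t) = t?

e_ss = 0.08333

G(s) has one pole at the origin.
This is a Type 1 system. Kv = lim_{s→0} s·G(s) = 48/4 = 12.
e_ss = 1/Kv = 1/(12) = 1/12 ≈ 0.08333.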